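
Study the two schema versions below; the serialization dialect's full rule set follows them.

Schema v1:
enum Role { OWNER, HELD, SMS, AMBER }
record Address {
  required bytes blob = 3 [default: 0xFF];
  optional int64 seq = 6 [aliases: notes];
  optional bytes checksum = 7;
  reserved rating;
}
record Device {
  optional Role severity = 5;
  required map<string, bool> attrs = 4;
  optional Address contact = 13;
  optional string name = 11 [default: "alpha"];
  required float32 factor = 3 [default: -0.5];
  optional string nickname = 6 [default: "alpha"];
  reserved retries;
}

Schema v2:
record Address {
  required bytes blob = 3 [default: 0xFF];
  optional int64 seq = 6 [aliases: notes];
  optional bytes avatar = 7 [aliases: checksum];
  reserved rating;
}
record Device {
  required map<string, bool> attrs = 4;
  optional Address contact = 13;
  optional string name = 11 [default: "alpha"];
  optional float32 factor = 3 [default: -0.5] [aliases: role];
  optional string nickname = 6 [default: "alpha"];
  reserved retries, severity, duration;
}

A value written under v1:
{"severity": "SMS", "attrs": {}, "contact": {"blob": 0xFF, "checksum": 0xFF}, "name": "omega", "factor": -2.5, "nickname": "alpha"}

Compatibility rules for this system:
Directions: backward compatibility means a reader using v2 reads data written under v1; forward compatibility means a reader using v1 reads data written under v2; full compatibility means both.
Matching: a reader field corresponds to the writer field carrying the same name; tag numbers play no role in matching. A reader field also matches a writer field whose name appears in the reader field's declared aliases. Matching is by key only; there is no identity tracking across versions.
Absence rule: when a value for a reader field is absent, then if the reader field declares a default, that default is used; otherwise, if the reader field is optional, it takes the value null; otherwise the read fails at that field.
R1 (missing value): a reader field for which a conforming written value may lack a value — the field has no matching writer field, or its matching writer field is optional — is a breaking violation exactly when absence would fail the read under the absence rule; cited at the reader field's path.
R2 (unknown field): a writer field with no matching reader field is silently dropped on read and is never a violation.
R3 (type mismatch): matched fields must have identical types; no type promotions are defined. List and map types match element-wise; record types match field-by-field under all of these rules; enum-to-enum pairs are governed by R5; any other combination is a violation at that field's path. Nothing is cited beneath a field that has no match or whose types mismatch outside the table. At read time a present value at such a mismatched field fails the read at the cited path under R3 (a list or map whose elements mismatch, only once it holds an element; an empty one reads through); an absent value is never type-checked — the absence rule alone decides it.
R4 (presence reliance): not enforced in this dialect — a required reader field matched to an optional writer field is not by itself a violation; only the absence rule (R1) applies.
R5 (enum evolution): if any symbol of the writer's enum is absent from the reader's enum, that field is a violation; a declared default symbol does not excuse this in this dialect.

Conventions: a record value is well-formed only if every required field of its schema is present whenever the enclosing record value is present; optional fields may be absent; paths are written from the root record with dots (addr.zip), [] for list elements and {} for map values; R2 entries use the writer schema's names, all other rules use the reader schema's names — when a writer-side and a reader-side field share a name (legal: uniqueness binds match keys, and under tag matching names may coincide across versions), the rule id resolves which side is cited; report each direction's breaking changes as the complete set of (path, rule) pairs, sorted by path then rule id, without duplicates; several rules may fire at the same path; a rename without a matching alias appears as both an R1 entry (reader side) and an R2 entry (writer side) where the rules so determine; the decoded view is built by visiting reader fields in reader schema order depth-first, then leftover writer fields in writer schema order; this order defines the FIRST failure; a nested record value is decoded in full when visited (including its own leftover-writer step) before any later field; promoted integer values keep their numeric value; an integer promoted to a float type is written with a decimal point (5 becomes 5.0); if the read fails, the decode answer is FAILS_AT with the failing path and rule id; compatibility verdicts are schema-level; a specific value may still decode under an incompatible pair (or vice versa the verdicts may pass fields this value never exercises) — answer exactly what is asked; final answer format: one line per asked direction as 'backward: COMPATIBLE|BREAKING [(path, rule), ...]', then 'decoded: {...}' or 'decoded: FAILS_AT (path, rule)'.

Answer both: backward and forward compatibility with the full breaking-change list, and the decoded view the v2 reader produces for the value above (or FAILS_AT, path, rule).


backward: COMPATIBLE []; forward: COMPATIBLE []; decoded: {"attrs": {}, "contact": {"blob": 0xFF, "seq": null, "avatar": 0xFF}, "name": "omega", "factor": -2.5, "nickname": "alpha"}

arrows below run writer -> reader for Device
backward pass over Device, reader schema v2, writer schema v1:
  attrs: map<string, bool> -> map<string, bool>, writer required; from attrs
  contact: Address -> Address, writer optional; from contact
  name: string -> string, writer optional; from name
  factor: float32 -> float32, writer required; from factor
  nickname: string -> string, writer optional; from nickname
  writer field severity has no reader counterpart
  contact.blob: bytes -> bytes, writer required; from contact.blob
  contact.seq: int64 -> int64, writer optional; from contact.seq
  contact.avatar: bytes -> bytes, writer optional; from contact.checksum
  => backward verdict for Device: COMPATIBLE, no violations
forward pass over Device, reader schema v1, writer schema v2:
  severity: no writer match
  attrs: map<string, bool> -> map<string, bool>, writer required; from attrs
  contact: Address -> Address, writer optional; from contact
  name: string -> string, writer optional; from name
  factor: float32 -> float32, writer optional; from factor
  nickname: string -> string, writer optional; from nickname
  contact.blob: bytes -> bytes, writer required; from contact.blob
  contact.seq: int64 -> int64, writer optional; from contact.seq
  contact.checksum: no writer match
  writer field contact.avatar has no reader counterpart
  => forward verdict for Device: COMPATIBLE, no violations
decode walk for Device under reader schema v2:
  attrs := {}
  contact.blob := 0xFF
  contact.seq := null (not supplied -> null)
  contact.avatar := 0xFF (from writer checksum)
  name := "omega"
  factor := -2.5
  nickname := "alpha"
  writer severity: unmatched, discarded
  => decoded: {"attrs": {}, "contact": {"blob": 0xFF, "seq": null, "avatar": 0xFF}, "name": "omega", "factor": -2.5, "nickname": "alpha"}


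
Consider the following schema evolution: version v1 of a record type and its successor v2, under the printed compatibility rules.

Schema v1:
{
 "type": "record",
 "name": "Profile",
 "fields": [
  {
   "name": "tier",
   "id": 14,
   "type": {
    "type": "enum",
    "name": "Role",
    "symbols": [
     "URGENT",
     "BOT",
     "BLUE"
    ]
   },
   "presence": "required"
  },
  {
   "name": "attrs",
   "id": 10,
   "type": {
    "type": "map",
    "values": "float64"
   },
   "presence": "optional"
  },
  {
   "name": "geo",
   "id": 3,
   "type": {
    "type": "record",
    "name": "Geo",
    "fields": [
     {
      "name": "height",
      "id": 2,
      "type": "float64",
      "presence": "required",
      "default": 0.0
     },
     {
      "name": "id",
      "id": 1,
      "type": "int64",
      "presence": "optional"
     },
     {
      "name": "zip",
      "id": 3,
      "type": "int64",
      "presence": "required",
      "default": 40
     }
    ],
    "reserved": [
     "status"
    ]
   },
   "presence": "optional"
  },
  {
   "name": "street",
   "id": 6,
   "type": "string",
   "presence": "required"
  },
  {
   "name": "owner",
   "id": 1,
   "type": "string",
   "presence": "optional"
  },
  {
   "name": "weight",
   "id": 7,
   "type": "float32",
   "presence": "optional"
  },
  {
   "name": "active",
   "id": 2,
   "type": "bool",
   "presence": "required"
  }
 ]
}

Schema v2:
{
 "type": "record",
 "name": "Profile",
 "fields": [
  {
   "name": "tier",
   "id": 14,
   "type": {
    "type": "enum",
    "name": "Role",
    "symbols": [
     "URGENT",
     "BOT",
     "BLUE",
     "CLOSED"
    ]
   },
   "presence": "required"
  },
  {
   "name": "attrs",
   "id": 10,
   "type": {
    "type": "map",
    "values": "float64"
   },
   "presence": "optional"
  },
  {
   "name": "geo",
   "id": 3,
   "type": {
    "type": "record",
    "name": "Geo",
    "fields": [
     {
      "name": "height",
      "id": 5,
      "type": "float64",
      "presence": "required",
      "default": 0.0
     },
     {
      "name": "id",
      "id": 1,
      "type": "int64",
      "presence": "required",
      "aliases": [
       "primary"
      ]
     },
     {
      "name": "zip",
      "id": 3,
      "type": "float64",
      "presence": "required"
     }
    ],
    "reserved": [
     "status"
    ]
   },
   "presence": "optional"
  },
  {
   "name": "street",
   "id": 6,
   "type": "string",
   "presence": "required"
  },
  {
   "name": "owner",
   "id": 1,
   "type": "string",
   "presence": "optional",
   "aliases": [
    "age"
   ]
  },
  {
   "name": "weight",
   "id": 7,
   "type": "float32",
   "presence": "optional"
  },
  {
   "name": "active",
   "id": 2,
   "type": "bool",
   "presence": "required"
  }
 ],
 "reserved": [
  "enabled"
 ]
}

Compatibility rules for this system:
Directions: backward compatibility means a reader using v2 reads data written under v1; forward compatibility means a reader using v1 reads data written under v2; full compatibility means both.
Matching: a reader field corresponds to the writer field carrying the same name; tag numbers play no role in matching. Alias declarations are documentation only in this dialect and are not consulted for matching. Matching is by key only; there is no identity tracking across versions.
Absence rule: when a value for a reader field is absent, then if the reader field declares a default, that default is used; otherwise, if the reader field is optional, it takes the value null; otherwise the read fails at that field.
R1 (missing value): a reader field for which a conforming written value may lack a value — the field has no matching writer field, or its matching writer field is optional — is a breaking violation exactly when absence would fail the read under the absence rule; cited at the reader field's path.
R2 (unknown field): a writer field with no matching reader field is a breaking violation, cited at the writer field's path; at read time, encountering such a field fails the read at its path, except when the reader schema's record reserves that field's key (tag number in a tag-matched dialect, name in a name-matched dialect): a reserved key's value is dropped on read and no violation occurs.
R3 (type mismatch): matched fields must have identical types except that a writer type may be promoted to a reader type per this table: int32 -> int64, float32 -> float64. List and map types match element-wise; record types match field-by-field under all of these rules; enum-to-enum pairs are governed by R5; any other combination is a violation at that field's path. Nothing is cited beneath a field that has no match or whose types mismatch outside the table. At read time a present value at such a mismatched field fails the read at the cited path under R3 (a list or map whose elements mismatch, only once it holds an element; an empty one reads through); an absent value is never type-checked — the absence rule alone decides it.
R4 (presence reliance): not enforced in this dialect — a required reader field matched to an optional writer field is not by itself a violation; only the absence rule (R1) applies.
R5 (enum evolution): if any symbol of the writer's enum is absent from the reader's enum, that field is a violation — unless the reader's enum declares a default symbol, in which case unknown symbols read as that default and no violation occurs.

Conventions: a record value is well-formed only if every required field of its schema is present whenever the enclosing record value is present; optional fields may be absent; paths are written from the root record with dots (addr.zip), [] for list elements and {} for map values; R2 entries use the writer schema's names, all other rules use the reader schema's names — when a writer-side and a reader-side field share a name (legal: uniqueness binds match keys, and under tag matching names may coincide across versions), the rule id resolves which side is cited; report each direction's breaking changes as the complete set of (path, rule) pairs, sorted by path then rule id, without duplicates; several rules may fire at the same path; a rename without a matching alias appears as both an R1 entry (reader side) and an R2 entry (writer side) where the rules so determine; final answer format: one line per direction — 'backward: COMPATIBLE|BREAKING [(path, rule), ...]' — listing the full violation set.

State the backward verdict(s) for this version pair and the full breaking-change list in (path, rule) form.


backward: BREAKING [(geo.id, R1), (geo.zip, R3)]

arrows below run writer -> reader for Profile
backward on Profile — v2 reading data written by v1:
  tier: Role -> Role, writer required; from tier
  attrs: map<string, float64> -> map<string, float64>, writer optional; from attrs
  geo: Geo -> Geo, writer optional; from geo
  street: string -> string, writer required; from street
  owner: string -> string, writer optional; from owner
  weight: float32 -> float32, writer optional; from weight
  active: bool -> bool, writer required; from active
  geo.height: float64 -> float64, writer required; from geo.height
  geo.id: int64 -> int64, writer optional; from geo.id
  geo.zip: int64 -> float64, writer required; from geo.zip
  R1 fires at geo.id
  R3 fires at geo.zip
  => backward: BREAKING (2)
remaining Profile differences; none change what is asked:
  field height in record Geo: tag 2 changed to 5 -> triggers nothing under Profile's printed rules — same verdict
  enum Role (field tier in record Profile): symbol CLOSED added -> matters only for Profile's forward compatibility — outside the asked direction


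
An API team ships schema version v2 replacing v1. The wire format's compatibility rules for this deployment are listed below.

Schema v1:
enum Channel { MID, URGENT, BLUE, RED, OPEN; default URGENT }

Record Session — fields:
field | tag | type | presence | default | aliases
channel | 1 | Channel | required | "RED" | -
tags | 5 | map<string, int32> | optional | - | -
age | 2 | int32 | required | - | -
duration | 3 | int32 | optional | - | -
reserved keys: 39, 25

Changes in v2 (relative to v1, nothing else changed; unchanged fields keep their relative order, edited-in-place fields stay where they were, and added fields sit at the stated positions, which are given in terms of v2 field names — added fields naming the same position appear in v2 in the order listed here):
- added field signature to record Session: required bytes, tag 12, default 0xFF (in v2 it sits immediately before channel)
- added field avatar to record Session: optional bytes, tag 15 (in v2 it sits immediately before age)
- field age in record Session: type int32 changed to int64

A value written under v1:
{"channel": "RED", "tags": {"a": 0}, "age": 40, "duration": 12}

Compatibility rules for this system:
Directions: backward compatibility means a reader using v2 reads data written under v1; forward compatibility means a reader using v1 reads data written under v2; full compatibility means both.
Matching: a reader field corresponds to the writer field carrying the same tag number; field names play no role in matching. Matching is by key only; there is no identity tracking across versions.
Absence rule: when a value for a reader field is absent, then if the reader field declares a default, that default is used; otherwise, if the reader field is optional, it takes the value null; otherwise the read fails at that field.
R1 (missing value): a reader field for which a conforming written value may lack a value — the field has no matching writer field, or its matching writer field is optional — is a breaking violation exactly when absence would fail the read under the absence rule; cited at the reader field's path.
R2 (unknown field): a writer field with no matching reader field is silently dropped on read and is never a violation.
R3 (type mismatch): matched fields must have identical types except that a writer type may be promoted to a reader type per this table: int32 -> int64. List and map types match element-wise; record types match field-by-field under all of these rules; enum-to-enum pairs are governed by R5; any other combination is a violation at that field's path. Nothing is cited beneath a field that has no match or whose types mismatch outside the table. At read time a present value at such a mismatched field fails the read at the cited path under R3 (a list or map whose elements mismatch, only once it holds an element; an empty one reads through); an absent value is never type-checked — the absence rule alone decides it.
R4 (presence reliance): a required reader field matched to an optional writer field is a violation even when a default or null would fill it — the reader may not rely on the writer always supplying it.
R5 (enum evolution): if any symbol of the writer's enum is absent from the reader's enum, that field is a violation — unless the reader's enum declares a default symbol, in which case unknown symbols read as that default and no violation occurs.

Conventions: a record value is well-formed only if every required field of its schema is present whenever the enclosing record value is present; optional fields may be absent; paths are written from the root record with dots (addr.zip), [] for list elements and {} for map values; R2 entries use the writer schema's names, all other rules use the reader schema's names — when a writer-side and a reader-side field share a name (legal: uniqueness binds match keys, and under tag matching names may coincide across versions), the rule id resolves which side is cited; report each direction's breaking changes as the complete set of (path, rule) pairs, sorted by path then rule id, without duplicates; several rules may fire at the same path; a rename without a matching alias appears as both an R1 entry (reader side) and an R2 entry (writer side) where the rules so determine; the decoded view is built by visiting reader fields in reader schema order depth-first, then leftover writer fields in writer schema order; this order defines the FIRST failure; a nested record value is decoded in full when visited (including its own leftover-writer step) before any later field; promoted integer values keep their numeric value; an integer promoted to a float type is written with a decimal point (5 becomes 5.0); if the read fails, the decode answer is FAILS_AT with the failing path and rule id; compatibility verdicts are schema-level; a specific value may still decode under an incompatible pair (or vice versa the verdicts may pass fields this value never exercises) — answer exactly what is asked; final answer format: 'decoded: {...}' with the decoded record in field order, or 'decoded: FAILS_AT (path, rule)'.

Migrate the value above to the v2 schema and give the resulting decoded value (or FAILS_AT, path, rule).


the writer's type comes first in each Session pair
migrating the Session value to v2:
  signature := 0xFF (missing; default applied)
  channel := "RED"
  tags := {"a": 0}
  avatar := null (missing; optional => null)
  age := 40 (int32 -> int64)
  duration := 12
  => decoded: {"signature": 0xFF, "channel": "RED", "tags": {"a": 0}, "avatar": null, "age": 40, "duration": 12}
diffs on Session not affecting the asked answer:
  field age in record Session: type int32 changed to int64 -> changes Session's schema-level verdicts only — the decode of this value is the same

decoded: {"signature": 0xFF, "channel": "RED", "tags": {"a": 0}, "avatar": null, "age": 40, "duration": 12}


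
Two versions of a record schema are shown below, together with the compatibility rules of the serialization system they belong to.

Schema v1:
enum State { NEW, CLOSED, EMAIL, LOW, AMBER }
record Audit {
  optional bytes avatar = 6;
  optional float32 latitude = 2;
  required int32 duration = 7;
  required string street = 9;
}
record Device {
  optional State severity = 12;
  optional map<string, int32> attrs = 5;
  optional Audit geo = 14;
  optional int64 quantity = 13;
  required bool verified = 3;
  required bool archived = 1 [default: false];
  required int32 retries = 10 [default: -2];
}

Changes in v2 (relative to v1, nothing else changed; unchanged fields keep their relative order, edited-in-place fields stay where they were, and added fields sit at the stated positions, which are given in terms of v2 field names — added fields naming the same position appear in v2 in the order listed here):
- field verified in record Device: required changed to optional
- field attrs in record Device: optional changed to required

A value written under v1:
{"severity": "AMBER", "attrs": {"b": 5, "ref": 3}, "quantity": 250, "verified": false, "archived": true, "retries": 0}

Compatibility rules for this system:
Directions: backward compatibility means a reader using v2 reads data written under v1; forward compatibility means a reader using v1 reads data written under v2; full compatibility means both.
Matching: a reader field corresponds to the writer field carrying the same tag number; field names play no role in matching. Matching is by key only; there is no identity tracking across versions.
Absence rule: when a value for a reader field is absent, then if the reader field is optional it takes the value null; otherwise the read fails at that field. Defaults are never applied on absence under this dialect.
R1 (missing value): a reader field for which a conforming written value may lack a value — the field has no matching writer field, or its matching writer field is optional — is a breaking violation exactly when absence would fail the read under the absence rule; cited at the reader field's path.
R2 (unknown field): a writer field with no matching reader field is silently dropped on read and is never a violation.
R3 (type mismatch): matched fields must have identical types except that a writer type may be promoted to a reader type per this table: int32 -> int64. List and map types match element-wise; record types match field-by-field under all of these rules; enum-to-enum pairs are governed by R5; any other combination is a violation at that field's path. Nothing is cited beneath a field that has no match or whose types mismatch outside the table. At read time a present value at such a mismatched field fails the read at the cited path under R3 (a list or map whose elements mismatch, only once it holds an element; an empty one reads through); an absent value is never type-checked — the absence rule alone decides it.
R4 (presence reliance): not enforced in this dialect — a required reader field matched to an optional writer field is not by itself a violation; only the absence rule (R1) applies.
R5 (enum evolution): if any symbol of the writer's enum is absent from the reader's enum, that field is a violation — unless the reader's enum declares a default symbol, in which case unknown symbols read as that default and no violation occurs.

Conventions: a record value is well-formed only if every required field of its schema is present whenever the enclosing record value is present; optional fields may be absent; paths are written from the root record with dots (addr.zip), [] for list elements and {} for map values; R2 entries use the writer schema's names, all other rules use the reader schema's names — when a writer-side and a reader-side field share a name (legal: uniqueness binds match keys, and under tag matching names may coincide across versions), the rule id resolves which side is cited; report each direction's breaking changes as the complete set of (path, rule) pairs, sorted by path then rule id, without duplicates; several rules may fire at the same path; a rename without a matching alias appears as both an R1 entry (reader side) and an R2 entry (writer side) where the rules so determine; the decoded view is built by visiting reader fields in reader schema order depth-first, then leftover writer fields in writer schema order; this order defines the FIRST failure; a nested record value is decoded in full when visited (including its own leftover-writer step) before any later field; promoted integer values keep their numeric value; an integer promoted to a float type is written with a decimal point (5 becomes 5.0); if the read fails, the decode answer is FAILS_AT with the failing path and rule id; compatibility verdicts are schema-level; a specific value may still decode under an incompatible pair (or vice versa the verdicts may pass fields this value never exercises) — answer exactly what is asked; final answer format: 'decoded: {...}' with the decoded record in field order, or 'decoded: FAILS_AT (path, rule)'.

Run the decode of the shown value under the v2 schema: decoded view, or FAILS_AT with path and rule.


each type pair in Device: writer, then reader
decode (reader v2):
  severity := "AMBER"
  attrs := {"b": 5, "ref": 3}
  geo := null (not supplied -> null)
  quantity := 250
  verified := false
  archived := true
  retries := 0
  => decoded: {"severity": "AMBER", "attrs": {"b": 5, "ref": 3}, "geo": null, "quantity": 250, "verified": false, "archived": true, "retries": 0}
ruling out the remaining Device differences:
  field verified in record Device: required changed to optional -> a verdict-level change on Device — the shown value reads the same
  field attrs in record Device: optional changed to required -> a verdict-level change on Device — the shown value reads the same

decoded: {"severity": "AMBER", "attrs": {"b": 5, "ref": 3}, "geo": null, "quantity": 250, "verified": false, "archived": true, "retries": 0}


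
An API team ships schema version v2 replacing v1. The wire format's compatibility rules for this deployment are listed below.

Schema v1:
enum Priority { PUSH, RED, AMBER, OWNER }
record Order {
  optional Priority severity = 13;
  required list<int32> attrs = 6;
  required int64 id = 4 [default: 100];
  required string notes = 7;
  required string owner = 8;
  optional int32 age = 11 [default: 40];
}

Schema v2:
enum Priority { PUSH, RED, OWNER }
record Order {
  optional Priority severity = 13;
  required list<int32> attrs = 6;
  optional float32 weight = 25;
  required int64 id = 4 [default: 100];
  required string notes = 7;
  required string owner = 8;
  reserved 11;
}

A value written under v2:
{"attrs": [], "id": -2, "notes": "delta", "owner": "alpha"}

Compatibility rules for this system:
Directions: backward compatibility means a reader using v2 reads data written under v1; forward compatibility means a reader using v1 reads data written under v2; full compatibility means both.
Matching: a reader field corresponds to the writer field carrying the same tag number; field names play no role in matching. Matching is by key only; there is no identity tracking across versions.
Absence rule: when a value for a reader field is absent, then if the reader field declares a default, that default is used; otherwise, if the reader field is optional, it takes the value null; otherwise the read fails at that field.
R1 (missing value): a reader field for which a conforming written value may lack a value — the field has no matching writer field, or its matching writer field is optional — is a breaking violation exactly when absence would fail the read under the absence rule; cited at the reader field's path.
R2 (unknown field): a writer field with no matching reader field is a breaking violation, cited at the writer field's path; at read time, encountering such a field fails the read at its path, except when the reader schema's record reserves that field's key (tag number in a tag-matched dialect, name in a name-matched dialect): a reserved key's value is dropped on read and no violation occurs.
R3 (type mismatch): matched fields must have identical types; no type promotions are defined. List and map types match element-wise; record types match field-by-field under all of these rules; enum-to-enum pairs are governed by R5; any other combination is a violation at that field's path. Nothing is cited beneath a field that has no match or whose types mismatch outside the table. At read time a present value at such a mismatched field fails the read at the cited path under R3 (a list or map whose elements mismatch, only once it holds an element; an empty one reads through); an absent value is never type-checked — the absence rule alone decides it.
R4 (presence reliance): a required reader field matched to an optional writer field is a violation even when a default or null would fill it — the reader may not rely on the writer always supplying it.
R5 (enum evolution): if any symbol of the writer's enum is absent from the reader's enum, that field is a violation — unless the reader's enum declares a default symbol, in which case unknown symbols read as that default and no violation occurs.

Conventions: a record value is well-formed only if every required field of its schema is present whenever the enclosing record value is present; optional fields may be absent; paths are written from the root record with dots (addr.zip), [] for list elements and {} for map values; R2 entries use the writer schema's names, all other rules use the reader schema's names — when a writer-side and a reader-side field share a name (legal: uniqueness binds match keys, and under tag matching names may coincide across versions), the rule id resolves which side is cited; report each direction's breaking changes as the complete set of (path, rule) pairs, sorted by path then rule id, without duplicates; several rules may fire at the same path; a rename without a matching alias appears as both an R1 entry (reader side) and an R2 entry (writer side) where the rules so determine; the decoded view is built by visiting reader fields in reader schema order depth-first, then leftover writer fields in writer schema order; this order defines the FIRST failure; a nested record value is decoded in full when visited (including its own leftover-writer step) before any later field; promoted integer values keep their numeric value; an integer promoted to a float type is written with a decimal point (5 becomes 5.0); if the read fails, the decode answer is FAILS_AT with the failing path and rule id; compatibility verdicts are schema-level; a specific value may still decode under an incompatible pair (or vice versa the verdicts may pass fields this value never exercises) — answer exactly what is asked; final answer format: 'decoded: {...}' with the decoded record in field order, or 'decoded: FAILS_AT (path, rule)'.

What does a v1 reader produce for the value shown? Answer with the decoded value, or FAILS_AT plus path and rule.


the writer's type comes first in each Order pair
decode walk for Order under reader schema v1:
  severity := null (not supplied -> null)
  attrs := []
  id := -2
  notes := "delta"
  owner := "alpha"
  age := 40 (no value, default fills)
  => decoded: {"severity": null, "attrs": [], "id": -2, "notes": "delta", "owner": "alpha", "age": 40}
remaining Order differences; none change what is asked:
  removed field age from record Order (its key 11 joins the reserved list) -> no rule fires on it and the decoded Order view is identical with or without it
  enum Priority (field severity in record Order): symbol AMBER removed -> schema-level compatibility only; this Order value's decode is unchanged
  added field weight to record Order: optional float32, tag 25 (in v2 it sits immediately before id) -> schema-level compatibility only; this Order value's decode is unchanged

decoded: {"severity": null, "attrs": [], "id": -2, "notes": "delta", "owner": "alpha", "age": 40}


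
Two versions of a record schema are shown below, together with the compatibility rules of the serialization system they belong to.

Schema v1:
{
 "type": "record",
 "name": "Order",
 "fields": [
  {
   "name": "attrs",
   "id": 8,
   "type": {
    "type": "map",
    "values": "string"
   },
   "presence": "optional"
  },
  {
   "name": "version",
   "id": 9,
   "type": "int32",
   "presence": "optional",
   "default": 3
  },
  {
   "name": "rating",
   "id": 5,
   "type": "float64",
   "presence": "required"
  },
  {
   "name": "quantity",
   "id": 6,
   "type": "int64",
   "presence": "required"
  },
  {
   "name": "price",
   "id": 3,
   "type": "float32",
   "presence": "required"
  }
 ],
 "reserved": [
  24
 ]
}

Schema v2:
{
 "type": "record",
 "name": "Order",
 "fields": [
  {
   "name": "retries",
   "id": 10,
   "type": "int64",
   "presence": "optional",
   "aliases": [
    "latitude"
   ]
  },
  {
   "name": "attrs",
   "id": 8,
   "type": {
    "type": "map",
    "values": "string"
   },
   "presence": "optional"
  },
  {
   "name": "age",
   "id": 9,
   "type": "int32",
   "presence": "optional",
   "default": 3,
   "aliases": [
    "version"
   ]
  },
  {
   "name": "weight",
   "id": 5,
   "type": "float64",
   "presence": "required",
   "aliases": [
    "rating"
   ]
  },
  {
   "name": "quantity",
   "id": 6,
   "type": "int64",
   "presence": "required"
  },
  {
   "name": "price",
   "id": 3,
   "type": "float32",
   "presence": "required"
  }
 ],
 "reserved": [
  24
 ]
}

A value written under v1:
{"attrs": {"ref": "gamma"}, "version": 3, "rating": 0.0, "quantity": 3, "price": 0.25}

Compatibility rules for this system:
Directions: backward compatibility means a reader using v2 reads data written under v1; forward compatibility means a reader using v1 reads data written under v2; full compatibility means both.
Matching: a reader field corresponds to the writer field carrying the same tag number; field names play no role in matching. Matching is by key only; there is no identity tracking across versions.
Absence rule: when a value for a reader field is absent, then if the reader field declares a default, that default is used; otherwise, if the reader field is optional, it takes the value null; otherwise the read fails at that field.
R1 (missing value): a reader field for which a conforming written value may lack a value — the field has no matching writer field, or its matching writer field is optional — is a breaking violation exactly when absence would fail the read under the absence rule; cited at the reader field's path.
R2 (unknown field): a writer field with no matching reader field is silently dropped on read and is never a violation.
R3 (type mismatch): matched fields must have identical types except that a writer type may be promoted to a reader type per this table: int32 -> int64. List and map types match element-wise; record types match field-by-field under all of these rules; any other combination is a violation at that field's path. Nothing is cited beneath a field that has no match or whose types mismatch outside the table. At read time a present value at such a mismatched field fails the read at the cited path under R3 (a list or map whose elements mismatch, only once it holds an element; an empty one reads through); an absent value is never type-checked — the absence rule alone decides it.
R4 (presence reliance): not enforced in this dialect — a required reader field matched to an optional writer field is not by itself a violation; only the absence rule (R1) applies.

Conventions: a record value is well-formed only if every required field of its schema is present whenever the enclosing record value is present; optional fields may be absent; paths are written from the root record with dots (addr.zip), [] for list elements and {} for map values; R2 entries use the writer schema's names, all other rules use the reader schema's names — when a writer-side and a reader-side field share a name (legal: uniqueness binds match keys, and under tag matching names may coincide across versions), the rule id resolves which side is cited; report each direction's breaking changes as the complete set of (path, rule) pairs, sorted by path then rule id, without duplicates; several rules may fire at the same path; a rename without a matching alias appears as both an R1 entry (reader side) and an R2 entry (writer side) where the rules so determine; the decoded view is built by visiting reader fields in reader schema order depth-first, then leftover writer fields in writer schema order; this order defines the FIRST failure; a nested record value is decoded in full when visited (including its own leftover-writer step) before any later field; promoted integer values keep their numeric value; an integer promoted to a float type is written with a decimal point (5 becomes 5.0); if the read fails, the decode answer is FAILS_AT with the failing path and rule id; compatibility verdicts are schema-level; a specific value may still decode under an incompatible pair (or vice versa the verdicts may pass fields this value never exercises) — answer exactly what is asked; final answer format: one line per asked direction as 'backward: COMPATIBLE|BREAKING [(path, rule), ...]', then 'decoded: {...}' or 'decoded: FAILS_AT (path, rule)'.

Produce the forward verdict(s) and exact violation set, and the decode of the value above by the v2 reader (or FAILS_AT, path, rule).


forward: COMPATIBLE []; decoded: {"retries": null, "attrs": {"ref": "gamma"}, "age": 3, "weight": 0.0, "quantity": 3, "price": 0.25}

each type pair in Order: writer, then reader
forward analysis of Order with v1 as reader and v2 as writer:
  attrs <- attrs (map<string, string> -> map<string, string>, writer optional)
  version <- age (int32 -> int32, writer optional)
  rating <- weight (float64 -> float64, writer required)
  quantity <- quantity (int64 -> int64, writer required)
  price <- price (float32 -> float32, writer required)
  leftover writer field: retries
  => no violations; forward on Order: COMPATIBLE
migrating the Order value to v2:
  retries := null (not supplied -> null)
  attrs := {"ref": "gamma"}
  age := 3 (from writer version)
  weight := 0.0 (from writer rating)
  quantity := 3
  price := 0.25
  => decoded: {"retries": null, "attrs": {"ref": "gamma"}, "age": 3, "weight": 0.0, "quantity": 3, "price": 0.25}


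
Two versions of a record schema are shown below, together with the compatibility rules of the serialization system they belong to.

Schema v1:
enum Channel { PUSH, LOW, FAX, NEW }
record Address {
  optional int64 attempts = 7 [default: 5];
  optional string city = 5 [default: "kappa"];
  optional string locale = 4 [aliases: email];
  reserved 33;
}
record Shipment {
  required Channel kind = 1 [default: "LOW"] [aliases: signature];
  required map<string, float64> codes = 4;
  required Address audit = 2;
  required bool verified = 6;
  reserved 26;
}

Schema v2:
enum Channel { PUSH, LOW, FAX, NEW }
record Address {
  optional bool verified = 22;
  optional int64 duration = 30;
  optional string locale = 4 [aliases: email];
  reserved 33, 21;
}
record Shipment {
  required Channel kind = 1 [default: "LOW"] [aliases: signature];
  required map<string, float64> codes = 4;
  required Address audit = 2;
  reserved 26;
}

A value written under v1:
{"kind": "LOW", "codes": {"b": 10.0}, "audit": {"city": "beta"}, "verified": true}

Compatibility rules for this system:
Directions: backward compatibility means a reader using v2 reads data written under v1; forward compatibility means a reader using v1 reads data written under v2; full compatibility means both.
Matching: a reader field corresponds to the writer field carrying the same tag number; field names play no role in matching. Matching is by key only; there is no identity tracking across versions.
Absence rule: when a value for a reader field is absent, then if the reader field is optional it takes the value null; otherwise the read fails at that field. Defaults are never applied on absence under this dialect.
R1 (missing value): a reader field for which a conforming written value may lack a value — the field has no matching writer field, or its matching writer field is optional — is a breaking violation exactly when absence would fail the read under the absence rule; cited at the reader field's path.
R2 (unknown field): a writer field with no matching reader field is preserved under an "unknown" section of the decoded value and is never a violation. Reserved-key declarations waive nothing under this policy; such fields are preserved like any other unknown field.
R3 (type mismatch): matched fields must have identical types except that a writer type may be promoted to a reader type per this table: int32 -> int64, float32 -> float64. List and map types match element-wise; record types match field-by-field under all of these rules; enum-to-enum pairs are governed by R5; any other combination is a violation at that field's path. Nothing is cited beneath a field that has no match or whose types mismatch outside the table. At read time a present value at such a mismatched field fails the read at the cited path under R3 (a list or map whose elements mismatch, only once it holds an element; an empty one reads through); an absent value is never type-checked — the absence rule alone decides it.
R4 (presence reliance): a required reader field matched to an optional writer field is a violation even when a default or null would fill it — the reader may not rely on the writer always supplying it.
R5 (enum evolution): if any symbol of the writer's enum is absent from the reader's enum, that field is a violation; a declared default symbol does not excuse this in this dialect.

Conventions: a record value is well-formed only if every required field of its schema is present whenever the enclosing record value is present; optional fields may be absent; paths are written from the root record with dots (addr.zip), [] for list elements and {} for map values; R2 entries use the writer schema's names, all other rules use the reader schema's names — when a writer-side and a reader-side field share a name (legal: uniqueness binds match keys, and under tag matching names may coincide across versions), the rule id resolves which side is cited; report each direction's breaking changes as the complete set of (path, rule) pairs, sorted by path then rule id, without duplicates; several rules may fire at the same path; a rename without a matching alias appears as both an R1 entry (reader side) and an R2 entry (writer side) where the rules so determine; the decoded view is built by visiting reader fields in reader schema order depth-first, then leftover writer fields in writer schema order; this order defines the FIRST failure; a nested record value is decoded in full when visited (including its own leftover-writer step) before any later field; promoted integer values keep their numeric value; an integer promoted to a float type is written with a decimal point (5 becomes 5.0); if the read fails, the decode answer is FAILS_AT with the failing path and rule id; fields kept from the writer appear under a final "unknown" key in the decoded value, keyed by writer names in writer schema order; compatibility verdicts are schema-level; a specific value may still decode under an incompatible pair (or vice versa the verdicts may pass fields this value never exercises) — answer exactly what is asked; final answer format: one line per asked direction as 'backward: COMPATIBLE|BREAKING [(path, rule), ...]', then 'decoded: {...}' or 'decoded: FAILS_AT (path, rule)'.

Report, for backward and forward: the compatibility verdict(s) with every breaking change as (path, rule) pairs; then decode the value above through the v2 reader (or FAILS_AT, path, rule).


backward: COMPATIBLE []; forward: BREAKING [(verified, R1)]; decoded: {"kind": "LOW", "codes": {"b": 10.0}, "audit": {"verified": null, "duration": null, "locale": null, "unknown": {"city": "beta"}}, "unknown": {"verified": true}}

the writer's type comes first in each Shipment pair
backward for Shipment (reader v2, writer v1):
  kind: paired with writer kind (Channel -> Channel; writer required)
  codes: paired with writer codes (map<string, float64> -> map<string, float64>; writer required)
  audit: paired with writer audit (Address -> Address; writer required)
  leftover writer field: verified
  audit.verified has no writer counterpart
  audit.duration has no writer counterpart
  audit.locale: paired with writer audit.locale (string -> string; writer optional)
  leftover writer field: audit.attempts
  leftover writer field: audit.city
  nothing fires on Shipment: backward is COMPATIBLE
forward for Shipment (reader v1, writer v2):
  kind: paired with writer kind (Channel -> Channel; writer required)
  codes: paired with writer codes (map<string, float64> -> map<string, float64>; writer required)
  audit: paired with writer audit (Address -> Address; writer required)
  verified has no writer counterpart
  audit.attempts has no writer counterpart
  audit.city has no writer counterpart
  audit.locale: paired with writer audit.locale (string -> string; writer optional)
  leftover writer field: audit.verified
  leftover writer field: audit.duration
  breaking: (verified, R1)
  forward on Shipment therefore BREAKING (1)
decoding the Shipment value with the v2 reader:
  kind := "LOW"
  codes := {"b": 10.0}
  audit.verified := null (not supplied -> null)
  audit.duration := null (not supplied -> null)
  audit.locale := null (not supplied -> null)
  writer audit.city: kept under "unknown"
  writer verified: kept under "unknown"
  => decoded: {"kind": "LOW", "codes": {"b": 10.0}, "audit": {"verified": null, "duration": null, "locale": null, "unknown": {"city": "beta"}}, "unknown": {"verified": true}}
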